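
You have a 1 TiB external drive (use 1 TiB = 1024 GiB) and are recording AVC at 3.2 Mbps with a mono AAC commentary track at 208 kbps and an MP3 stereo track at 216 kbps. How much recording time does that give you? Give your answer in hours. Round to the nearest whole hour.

674 hours

Audio total: 208 + 216 = 424 kbps = 0.424 Mbps.
Total bitrate: 3.2 + 0.424 = 3.624 Mbps.
Capacity: 1 TiB = 8,796,093 Mb.
Recording time: 8,796,093 / 3.624 = 2,427,178 s ≈ 674 hours.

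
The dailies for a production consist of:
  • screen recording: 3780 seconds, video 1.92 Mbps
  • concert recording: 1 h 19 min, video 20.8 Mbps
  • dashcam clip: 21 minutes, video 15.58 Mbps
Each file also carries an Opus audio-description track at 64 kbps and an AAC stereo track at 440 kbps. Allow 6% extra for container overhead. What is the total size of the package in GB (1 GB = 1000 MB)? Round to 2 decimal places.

Audio total: 64 + 440 = 504 kbps = 0.504 Mbps.
screen recording: 2.424 Mbps × 3780 s × 1.06 = 9712.5 Mb
concert recording: 21.304 Mbps × 4740 s × 1.06 = 107039.8 Mb
dashcam clip: 16.084 Mbps × 1260 s × 1.06 = 21481.8 Mb
Total: 138234.1 Mb = 17279.3 MB.
= 17.28 GB.

17.28 GB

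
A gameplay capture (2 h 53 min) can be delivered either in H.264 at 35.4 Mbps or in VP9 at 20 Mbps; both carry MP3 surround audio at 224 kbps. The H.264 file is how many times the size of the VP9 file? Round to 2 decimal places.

2 h 53 min = 173 min = 10380 s
Audio: 224 kbps = 0.224 Mbps.
H.264: 35.624 Mbps × 10380 s = 369777.1 Mb = 43.048 GiB.
VP9: 20.224 Mbps × 10380 s = 209925.1 Mb = 24.439 GiB.
Ratio: 43.048 / 24.439 = 1.761.

1.76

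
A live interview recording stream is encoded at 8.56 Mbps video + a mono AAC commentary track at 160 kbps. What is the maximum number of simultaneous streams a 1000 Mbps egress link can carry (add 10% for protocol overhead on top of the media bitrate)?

104

Audio: 160 kbps = 0.160 Mbps.
Per-viewer media rate: 8.720 Mbps.
On the wire with 10% overhead: 9.592 Mbps.
1000 Mbps = 1,000 Mbps; 1,000 / 9.592 = 104.25 → 104 viewers.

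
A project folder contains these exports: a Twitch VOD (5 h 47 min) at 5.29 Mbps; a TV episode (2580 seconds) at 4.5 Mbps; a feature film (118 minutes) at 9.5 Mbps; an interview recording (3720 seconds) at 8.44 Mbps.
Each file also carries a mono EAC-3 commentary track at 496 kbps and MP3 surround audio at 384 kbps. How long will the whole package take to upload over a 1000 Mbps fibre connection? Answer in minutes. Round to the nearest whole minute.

Audio total: 496 + 384 = 880 kbps = 0.880 Mbps.
Twitch VOD: 6.170 Mbps × 20820 s = 128459.4 Mb
TV episode: 5.380 Mbps × 2580 s = 13880.4 Mb
feature film: 10.380 Mbps × 7080 s = 73490.4 Mb
interview recording: 9.320 Mbps × 3720 s = 34670.4 Mb
Total: 250500.6 Mb = 31312.6 MB.
At 1000 Mbps: 250500.6 / 1000 = 251 s ≈ 4.18 minutes.

4 minutes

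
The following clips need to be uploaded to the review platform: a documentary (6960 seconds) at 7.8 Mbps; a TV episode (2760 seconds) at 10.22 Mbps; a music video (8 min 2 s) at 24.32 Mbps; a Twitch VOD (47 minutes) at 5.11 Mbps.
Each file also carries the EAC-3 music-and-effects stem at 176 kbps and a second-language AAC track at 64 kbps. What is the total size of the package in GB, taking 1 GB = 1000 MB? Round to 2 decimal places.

Audio total: 176 + 64 = 240 kbps = 0.240 Mbps.
documentary: 8.040 Mbps × 6960 s = 55958.4 Mb
TV episode: 10.460 Mbps × 2760 s = 28869.6 Mb
music video: 24.560 Mbps × 482 s = 11837.9 Mb
Twitch VOD: 5.350 Mbps × 2820 s = 15087.0 Mb
Total: 111752.9 Mb = 13969.1 MB.
= 13.97 GB.

13.97 GB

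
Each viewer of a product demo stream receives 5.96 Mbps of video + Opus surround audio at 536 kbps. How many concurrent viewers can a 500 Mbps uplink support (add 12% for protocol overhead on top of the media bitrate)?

Audio: 536 kbps = 0.536 Mbps.
Per-viewer media rate: 6.496 Mbps.
On the wire with 12% overhead: 7.276 Mbps.
500 Mbps = 500.0 Mbps; 500.0 / 7.276 = 68.72 → 68 viewers.

68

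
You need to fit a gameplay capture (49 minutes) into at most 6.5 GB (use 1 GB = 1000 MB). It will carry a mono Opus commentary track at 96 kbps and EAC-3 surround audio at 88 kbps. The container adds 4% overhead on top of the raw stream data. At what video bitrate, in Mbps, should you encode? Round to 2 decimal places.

Budget: 6.5 GB = 52000.0 Mb.
Stream payload after overhead: 52000.0 / 1.04 = 50000.0 Mb.
49 min = 2940 s
Total bitrate budget: 50000.0 Mb / 2940 s = 17.007 Mbps.
Audio total: 96 + 88 = 184 kbps = 0.184 Mbps.
Video: 17.007 − 0.184 = 16.823 Mbps.

16.82 Mbps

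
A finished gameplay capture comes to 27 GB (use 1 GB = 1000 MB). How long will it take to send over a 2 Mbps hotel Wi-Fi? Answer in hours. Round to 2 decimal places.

30.00 hours

File: 27 GB = 216000.0 Mb.
At 2 Mbps: 216000.0 / 2 = 108000.0 s ≈ 30 hours.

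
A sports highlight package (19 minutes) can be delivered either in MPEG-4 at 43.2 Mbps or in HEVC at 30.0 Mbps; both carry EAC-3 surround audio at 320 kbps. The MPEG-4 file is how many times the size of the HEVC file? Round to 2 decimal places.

1.44

19 min = 1140 s
Audio: 320 kbps = 0.320 Mbps.
MPEG-4: 43.520 Mbps × 1140 s = 49612.8 Mb = 5.776 GiB.
HEVC: 30.320 Mbps × 1140 s = 34564.8 Mb = 4.024 GiB.
Ratio: 5.776 / 4.024 = 1.435.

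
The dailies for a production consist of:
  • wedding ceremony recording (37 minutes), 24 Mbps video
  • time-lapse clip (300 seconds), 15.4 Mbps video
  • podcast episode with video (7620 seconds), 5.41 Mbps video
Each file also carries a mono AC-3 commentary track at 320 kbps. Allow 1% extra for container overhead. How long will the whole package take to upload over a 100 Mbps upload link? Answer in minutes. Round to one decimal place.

Audio: 320 kbps = 0.320 Mbps.
wedding ceremony recording: 24.320 Mbps × 2220 s × 1.01 = 54530.3 Mb
time-lapse clip: 15.720 Mbps × 300 s × 1.01 = 4763.2 Mb
podcast episode with video: 5.730 Mbps × 7620 s × 1.01 = 44099.2 Mb
Total: 103392.7 Mb = 12924.1 MB.
At 100 Mbps: 103392.7 / 100 = 1034 s ≈ 17.2 minutes.

17.2 minutes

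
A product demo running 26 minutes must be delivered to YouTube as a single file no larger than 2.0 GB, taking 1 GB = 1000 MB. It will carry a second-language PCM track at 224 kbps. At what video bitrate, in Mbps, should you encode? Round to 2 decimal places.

10.03 Mbps

Budget: 2.0 GB = 16000.0 Mb.
26 min = 1560 s
Total bitrate budget: 16000.0 Mb / 1560 s = 10.256 Mbps.
Audio: 224 kbps = 0.224 Mbps.
Video: 10.256 − 0.224 = 10.032 Mbps.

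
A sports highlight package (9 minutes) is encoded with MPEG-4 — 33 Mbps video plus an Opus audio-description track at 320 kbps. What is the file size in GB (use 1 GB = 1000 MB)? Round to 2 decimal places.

2.25 GB

9 min = 540 s
Audio: 320 kbps = 0.320 Mbps.
Total bitrate: 33 + 0.320 = 33.320 Mbps.
Stream data: 33.320 Mbps × 540 s = 17992.8 Mb.
17,993 Mb ÷ 8 = 2,249 MB → 2.249 GB.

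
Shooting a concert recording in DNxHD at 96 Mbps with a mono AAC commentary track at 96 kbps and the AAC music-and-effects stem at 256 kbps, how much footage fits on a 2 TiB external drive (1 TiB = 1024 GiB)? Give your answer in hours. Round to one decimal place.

50.7 hours

Audio total: 96 + 256 = 352 kbps = 0.352 Mbps.
Total bitrate: 96 + 0.352 = 96.352 Mbps.
Capacity: 2 TiB = 17,592,186 Mb.
Recording time: 17,592,186 / 96.352 = 182,582 s ≈ 50.7 hours.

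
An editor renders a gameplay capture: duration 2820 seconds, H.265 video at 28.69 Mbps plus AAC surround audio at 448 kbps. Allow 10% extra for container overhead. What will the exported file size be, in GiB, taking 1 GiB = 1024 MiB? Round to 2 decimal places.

10.52 GiB

Audio: 448 kbps = 0.448 Mbps.
Total bitrate: 28.69 + 0.448 = 29.138 Mbps.
Stream data: 29.138 Mbps × 2820 s = 82169.2 Mb.
With 10% container overhead: ×1.10.
90,386 Mb = 11,298,259,500 bytes ÷ 1,073,741,824 = 10.52 GiB.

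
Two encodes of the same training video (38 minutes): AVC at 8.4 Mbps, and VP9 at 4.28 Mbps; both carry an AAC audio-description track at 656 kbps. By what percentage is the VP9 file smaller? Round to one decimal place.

45.5%

38 min = 2280 s
Audio: 656 kbps = 0.656 Mbps.
AVC: 9.056 Mbps × 2280 s = 20647.7 Mb = 2.581 GB.
VP9: 4.936 Mbps × 2280 s = 11254.1 Mb = 1.407 GB.
Reduction: (1 − 1.407/2.581) × 100 = 45.49%.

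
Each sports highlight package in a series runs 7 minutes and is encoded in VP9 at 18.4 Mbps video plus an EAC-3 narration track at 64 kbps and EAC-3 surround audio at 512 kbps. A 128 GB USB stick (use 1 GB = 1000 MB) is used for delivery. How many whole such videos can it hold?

7 min = 420 s
Audio total: 64 + 512 = 576 kbps = 0.576 Mbps.
Total bitrate: 18.976 Mbps.
Per item: 18.976 Mbps × 420 s = 7,970 Mb = 996.2 MB.
Capacity: 128 GB = 1,024,000 Mb; 128.48 items → 128 complete.

128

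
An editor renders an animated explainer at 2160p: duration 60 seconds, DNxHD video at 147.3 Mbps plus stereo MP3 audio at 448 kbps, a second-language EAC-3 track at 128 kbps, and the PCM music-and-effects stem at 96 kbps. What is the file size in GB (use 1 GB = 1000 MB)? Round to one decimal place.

1.1 GB

Audio total: 448 + 128 + 96 = 672 kbps = 0.672 Mbps.
Total bitrate: 147.3 + 0.672 = 147.972 Mbps.
Stream data: 147.972 Mbps × 60 s = 8878.3 Mb.
8,878 Mb ÷ 8 = 1,110 MB → 1.110 GB.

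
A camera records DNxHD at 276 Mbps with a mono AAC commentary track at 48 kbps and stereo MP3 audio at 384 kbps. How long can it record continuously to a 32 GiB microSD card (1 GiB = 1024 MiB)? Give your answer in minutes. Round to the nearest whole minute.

Audio total: 48 + 384 = 432 kbps = 0.432 Mbps.
Total bitrate: 276 + 0.432 = 276.432 Mbps.
Capacity: 32 GiB = 274,878 Mb.
Recording time: 274,878 / 276.432 = 994.4 s ≈ 16.6 minutes.

17 minutes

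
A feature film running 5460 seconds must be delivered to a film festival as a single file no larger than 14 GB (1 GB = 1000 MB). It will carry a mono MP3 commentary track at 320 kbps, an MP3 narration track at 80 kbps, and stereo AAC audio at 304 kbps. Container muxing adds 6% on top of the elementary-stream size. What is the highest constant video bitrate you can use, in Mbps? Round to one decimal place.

18.6 Mbps

Budget: 14 GB = 112000.0 Mb.
Stream payload after overhead: 112000.0 / 1.06 = 105660.4 Mb.
Total bitrate budget: 105660.4 Mb / 5460 s = 19.352 Mbps.
Audio total: 320 + 80 + 304 = 704 kbps = 0.704 Mbps.
Video: 19.352 − 0.704 = 18.648 Mbps.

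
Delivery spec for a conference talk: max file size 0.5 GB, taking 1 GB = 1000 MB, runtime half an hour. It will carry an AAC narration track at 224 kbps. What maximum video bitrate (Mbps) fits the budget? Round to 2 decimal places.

2.00 Mbps

Budget: 0.5 GB = 4000.0 Mb.
30 min = 1800 s
Total bitrate budget: 4000.0 Mb / 1800 s = 2.222 Mbps.
Audio: 224 kbps = 0.224 Mbps.
Video: 2.222 − 0.224 = 1.998 Mbps.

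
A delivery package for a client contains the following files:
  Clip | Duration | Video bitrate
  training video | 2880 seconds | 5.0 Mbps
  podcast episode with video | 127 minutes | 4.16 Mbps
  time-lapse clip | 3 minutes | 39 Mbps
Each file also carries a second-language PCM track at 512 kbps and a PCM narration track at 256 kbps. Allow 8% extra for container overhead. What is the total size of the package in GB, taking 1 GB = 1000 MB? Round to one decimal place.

Audio total: 512 + 256 = 768 kbps = 0.768 Mbps.
training video: 5.768 Mbps × 2880 s × 1.08 = 17940.8 Mb
podcast episode with video: 4.928 Mbps × 7620 s × 1.08 = 40555.5 Mb
time-lapse clip: 39.768 Mbps × 180 s × 1.08 = 7730.9 Mb
Total: 66227.2 Mb = 8278.4 MB.
= 8.278 GB.

8.3 GB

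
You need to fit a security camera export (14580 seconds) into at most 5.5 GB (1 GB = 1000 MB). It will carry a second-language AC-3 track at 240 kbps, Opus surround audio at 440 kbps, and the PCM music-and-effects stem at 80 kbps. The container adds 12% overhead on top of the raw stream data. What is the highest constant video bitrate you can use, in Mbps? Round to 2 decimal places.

1.93 Mbps

Budget: 5.5 GB = 44000.0 Mb.
Stream payload after overhead: 44000.0 / 1.12 = 39285.7 Mb.
Total bitrate budget: 39285.7 Mb / 14580 s = 2.694 Mbps.
Audio total: 240 + 440 + 80 = 760 kbps = 0.760 Mbps.
Video: 2.694 − 0.760 = 1.934 Mbps.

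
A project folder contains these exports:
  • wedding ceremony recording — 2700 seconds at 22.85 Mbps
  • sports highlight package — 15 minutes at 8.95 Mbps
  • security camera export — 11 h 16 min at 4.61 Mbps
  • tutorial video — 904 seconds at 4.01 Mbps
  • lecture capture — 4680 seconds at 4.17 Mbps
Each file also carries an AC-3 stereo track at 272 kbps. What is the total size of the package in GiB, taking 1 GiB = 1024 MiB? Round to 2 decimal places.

34.16 GiB

Audio: 272 kbps = 0.272 Mbps.
wedding ceremony recording: 23.122 Mbps × 2700 s = 62429.4 Mb
sports highlight package: 9.222 Mbps × 900 s = 8299.8 Mb
security camera export: 4.882 Mbps × 40560 s = 198013.9 Mb
tutorial video: 4.282 Mbps × 904 s = 3870.9 Mb
lecture capture: 4.442 Mbps × 4680 s = 20788.6 Mb
Total: 293402.6 Mb = 36675.3 MB.
= 34.16 GiB.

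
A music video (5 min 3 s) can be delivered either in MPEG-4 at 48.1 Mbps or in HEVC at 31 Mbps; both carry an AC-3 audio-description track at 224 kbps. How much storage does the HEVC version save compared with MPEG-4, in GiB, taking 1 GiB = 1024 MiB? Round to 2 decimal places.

0.60 GiB

5 min 3 s = 303 s
Audio: 224 kbps = 0.224 Mbps.
MPEG-4: 48.324 Mbps × 303 s = 14642.2 Mb = 1.705 GiB.
HEVC: 31.224 Mbps × 303 s = 9460.9 Mb = 1.101 GiB.
Saving: 1.705 − 1.101 = 0.603 GiB.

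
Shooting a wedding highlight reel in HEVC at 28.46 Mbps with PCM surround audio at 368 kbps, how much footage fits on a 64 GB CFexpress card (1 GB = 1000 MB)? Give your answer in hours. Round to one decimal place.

Audio: 368 kbps = 0.368 Mbps.
Total bitrate: 28.46 + 0.368 = 28.828 Mbps.
Capacity: 64 GB = 512,000 Mb.
Recording time: 512,000 / 28.828 = 17,761 s ≈ 4.93 hours.

4.9 hours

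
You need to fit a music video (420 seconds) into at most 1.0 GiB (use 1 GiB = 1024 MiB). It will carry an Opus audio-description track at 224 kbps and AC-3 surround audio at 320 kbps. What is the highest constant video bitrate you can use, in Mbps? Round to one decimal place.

Budget: 1.0 GiB = 8589.9 Mb.
Total bitrate budget: 8589.9 Mb / 420 s = 20.452 Mbps.
Audio total: 224 + 320 = 544 kbps = 0.544 Mbps.
Video: 20.452 − 0.544 = 19.908 Mbps.

19.9 Mbps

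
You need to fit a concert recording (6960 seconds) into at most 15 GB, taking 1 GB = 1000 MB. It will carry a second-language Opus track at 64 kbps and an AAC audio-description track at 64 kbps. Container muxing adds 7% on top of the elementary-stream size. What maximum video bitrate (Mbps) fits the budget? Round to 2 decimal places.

Budget: 15 GB = 120000.0 Mb.
Stream payload after overhead: 120000.0 / 1.07 = 112149.5 Mb.
Total bitrate budget: 112149.5 Mb / 6960 s = 16.113 Mbps.
Audio total: 64 + 64 = 128 kbps = 0.128 Mbps.
Video: 16.113 − 0.128 = 15.985 Mbps.

15.99 Mbps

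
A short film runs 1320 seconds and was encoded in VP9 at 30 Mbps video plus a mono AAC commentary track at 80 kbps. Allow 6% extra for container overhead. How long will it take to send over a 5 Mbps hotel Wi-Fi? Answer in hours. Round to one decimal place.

Audio: 80 kbps = 0.080 Mbps.
Total bitrate: 30.080 Mbps.
File: 30.080 Mbps × 1320 s = 39705.6 Mb.
With 6% container overhead: ×1.06. → 42087.9 Mb.
At 5 Mbps: 42087.9 / 5 = 8417.6 s ≈ 2.34 hours.

2.3 hours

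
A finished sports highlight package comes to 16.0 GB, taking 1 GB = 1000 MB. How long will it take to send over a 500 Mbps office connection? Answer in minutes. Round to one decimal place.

4.3 minutes

File: 16.0 GB = 128000.0 Mb.
At 500 Mbps: 128000.0 / 500 = 256.0 s ≈ 4.27 minutes.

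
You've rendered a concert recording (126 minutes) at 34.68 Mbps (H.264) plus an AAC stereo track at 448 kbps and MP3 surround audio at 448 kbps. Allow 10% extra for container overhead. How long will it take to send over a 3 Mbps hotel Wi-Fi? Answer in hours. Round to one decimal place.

27.4 hours

126 min = 7560 s
Audio total: 448 + 448 = 896 kbps = 0.896 Mbps.
Total bitrate: 35.576 Mbps.
File: 35.576 Mbps × 7560 s = 268954.6 Mb.
With 10% container overhead: ×1.10. → 295850.0 Mb.
At 3 Mbps: 295850.0 / 3 = 98616.7 s ≈ 27.4 hours.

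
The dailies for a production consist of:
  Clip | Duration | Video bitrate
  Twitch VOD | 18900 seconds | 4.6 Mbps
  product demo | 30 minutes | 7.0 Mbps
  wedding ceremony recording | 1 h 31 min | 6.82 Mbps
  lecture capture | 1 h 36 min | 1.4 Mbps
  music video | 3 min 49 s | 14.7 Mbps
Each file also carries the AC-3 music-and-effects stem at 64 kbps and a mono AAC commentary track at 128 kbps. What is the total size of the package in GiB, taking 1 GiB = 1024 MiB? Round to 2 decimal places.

Audio total: 64 + 128 = 192 kbps = 0.192 Mbps.
Twitch VOD: 4.792 Mbps × 18900 s = 90568.8 Mb
product demo: 7.192 Mbps × 1800 s = 12945.6 Mb
wedding ceremony recording: 7.012 Mbps × 5460 s = 38285.5 Mb
lecture capture: 1.592 Mbps × 5760 s = 9169.9 Mb
music video: 14.892 Mbps × 229 s = 3410.3 Mb
Total: 154380.1 Mb = 19297.5 MB.
= 17.97 GiB.

17.97 GiB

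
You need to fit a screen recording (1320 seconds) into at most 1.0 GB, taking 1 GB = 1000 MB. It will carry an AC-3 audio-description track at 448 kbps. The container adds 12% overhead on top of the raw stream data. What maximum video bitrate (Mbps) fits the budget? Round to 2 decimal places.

4.96 Mbps

Budget: 1.0 GB = 8000.0 Mb.
Stream payload after overhead: 8000.0 / 1.12 = 7142.9 Mb.
Total bitrate budget: 7142.9 Mb / 1320 s = 5.411 Mbps.
Audio: 448 kbps = 0.448 Mbps.
Video: 5.411 − 0.448 = 4.963 Mbps.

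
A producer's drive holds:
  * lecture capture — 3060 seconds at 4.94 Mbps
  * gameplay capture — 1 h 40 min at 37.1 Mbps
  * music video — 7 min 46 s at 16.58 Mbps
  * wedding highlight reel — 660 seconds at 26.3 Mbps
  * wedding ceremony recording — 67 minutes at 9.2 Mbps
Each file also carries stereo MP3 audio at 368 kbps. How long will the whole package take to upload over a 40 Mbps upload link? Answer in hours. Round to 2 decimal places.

Audio: 368 kbps = 0.368 Mbps.
lecture capture: 5.308 Mbps × 3060 s = 16242.5 Mb
gameplay capture: 37.468 Mbps × 6000 s = 224808.0 Mb
music video: 16.948 Mbps × 466 s = 7897.8 Mb
wedding highlight reel: 26.668 Mbps × 660 s = 17600.9 Mb
wedding ceremony recording: 9.568 Mbps × 4020 s = 38463.4 Mb
Total: 305012.5 Mb = 38126.6 MB.
At 40 Mbps: 305012.5 / 40 = 7625 s ≈ 2.12 hours.

2.12 hours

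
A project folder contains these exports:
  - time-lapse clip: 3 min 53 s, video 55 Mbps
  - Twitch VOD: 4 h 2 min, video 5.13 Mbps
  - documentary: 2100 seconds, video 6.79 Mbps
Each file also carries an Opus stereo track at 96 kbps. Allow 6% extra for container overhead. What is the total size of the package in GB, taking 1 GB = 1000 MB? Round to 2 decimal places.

Audio: 96 kbps = 0.096 Mbps.
time-lapse clip: 55.096 Mbps × 233 s × 1.06 = 13607.6 Mb
Twitch VOD: 5.226 Mbps × 14520 s × 1.06 = 80434.4 Mb
documentary: 6.886 Mbps × 2100 s × 1.06 = 15328.2 Mb
Total: 109370.3 Mb = 13671.3 MB.
= 13.67 GB.

13.67 GB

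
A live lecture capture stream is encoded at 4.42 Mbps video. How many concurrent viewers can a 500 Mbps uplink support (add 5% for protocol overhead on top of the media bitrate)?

107

On the wire with 5% overhead: 4.641 Mbps.
500 Mbps = 500.0 Mbps; 500.0 / 4.641 = 107.74 → 107 viewers.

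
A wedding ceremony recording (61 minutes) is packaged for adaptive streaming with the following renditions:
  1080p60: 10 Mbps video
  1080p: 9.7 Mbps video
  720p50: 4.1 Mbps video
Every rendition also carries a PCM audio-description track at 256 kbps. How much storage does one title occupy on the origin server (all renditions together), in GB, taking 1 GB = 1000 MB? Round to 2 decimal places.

11.24 GB

61 min = 3660 s
Audio: 256 kbps = 0.256 Mbps.
Sum of rendition bitrates: (10+0.256) + (9.7+0.256) + (4.1+0.256) = 24.568 Mbps.
× 3660 s = 89,919 Mb = 11,240 MB = 11.24 GB.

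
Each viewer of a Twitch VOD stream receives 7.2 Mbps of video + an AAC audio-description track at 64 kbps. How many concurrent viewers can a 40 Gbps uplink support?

5506

Audio: 64 kbps = 0.064 Mbps.
Per-viewer media rate: 7.264 Mbps.
40 Gbps = 40,000 Mbps; 40,000 / 7.264 = 5506.61 → 5506 viewers.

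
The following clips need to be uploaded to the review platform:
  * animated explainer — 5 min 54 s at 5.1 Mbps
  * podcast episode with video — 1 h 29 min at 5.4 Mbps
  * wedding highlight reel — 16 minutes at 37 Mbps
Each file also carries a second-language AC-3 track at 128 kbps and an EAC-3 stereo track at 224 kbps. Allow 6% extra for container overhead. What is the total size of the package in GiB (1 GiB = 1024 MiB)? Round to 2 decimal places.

8.45 GiB

Audio total: 128 + 224 = 352 kbps = 0.352 Mbps.
animated explainer: 5.452 Mbps × 354 s × 1.06 = 2045.8 Mb
podcast episode with video: 5.752 Mbps × 5340 s × 1.06 = 32558.6 Mb
wedding highlight reel: 37.352 Mbps × 960 s × 1.06 = 38009.4 Mb
Total: 72613.8 Mb = 9076.7 MB.
= 8.453 GiB.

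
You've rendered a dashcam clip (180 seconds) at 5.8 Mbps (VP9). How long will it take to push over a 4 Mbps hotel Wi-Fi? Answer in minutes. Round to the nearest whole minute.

4 minutes

File: 5.800 Mbps × 180 s = 1044.0 Mb.
At 4 Mbps: 1044.0 / 4 = 261.0 s ≈ 4.35 minutes.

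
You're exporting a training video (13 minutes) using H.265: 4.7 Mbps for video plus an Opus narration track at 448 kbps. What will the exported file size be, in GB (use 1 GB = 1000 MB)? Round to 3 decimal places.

0.502 GB

13 min = 780 s
Audio: 448 kbps = 0.448 Mbps.
Total bitrate: 4.7 + 0.448 = 5.148 Mbps.
Stream data: 5.148 Mbps × 780 s = 4015.4 Mb.
4,015 Mb ÷ 8 = 501.9 MB → 0.5019 GB.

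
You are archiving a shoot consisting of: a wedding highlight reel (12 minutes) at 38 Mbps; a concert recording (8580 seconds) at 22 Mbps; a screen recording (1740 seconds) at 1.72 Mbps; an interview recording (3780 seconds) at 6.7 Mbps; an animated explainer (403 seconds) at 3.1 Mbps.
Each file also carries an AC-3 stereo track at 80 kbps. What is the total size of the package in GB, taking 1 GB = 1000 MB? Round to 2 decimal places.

Audio: 80 kbps = 0.080 Mbps.
wedding highlight reel: 38.080 Mbps × 720 s = 27417.6 Mb
concert recording: 22.080 Mbps × 8580 s = 189446.4 Mb
screen recording: 1.800 Mbps × 1740 s = 3132.0 Mb
interview recording: 6.780 Mbps × 3780 s = 25628.4 Mb
animated explainer: 3.180 Mbps × 403 s = 1281.5 Mb
Total: 246905.9 Mb = 30863.2 MB.
= 30.86 GB.

30.86 GB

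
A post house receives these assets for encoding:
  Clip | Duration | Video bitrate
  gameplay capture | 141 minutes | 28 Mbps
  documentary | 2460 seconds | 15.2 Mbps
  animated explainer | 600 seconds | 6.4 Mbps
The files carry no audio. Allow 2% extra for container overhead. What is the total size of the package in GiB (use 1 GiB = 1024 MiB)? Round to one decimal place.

gameplay capture: 28.000 Mbps × 8460 s × 1.02 = 241617.6 Mb
documentary: 15.200 Mbps × 2460 s × 1.02 = 38139.8 Mb
animated explainer: 6.400 Mbps × 600 s × 1.02 = 3916.8 Mb
Total: 283674.2 Mb = 35459.3 MB.
= 33.02 GiB.

33.0 GiB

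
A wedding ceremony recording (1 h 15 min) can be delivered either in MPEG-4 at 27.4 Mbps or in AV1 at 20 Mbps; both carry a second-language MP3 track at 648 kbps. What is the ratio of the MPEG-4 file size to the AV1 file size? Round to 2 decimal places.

1 h 15 min = 75 min = 4500 s
Audio: 648 kbps = 0.648 Mbps.
MPEG-4: 28.048 Mbps × 4500 s = 126216.0 Mb = 15.777 GB.
AV1: 20.648 Mbps × 4500 s = 92916.0 Mb = 11.614 GB.
Ratio: 15.777 / 11.614 = 1.358.

1.36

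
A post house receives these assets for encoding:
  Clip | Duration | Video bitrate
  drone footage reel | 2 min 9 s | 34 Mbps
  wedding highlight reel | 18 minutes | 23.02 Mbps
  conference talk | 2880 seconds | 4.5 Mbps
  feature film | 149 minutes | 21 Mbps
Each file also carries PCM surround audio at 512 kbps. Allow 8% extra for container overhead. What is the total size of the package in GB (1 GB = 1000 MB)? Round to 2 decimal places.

31.94 GB

Audio: 512 kbps = 0.512 Mbps.
drone footage reel: 34.512 Mbps × 129 s × 1.08 = 4808.2 Mb
wedding highlight reel: 23.532 Mbps × 1080 s × 1.08 = 27447.7 Mb
conference talk: 5.012 Mbps × 2880 s × 1.08 = 15589.3 Mb
feature film: 21.512 Mbps × 8940 s × 1.08 = 207702.7 Mb
Total: 255547.9 Mb = 31943.5 MB.
= 31.94 GB.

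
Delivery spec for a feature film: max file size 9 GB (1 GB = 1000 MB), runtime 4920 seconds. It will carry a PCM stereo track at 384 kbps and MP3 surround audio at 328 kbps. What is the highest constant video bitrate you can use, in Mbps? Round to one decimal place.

Budget: 9 GB = 72000.0 Mb.
Total bitrate budget: 72000.0 Mb / 4920 s = 14.634 Mbps.
Audio total: 384 + 328 = 712 kbps = 0.712 Mbps.
Video: 14.634 − 0.712 = 13.922 Mbps.

13.9 Mbps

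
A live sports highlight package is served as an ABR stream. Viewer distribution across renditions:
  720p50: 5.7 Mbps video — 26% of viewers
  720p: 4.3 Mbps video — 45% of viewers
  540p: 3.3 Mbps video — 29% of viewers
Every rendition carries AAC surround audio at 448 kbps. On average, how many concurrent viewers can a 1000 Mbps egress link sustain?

207

Audio: 448 kbps = 0.448 Mbps.
Average per-viewer bitrate: 0.26×6.148 + 0.45×4.748 + 0.29×3.748 = 4.822 Mbps.
1000 Mbps = 1,000 Mbps; 1,000 / 4.822 = 207.38 → 207.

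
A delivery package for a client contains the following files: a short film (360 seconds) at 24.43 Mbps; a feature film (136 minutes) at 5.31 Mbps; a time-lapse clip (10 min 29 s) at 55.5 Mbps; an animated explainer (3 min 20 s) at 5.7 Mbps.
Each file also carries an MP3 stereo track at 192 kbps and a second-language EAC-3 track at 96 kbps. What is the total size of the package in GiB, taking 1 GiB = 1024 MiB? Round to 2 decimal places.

Audio total: 192 + 96 = 288 kbps = 0.288 Mbps.
short film: 24.718 Mbps × 360 s = 8898.5 Mb
feature film: 5.598 Mbps × 8160 s = 45679.7 Mb
time-lapse clip: 55.788 Mbps × 629 s = 35090.7 Mb
animated explainer: 5.988 Mbps × 200 s = 1197.6 Mb
Total: 90866.4 Mb = 11358.3 MB.
= 10.58 GiB.

10.58 GiB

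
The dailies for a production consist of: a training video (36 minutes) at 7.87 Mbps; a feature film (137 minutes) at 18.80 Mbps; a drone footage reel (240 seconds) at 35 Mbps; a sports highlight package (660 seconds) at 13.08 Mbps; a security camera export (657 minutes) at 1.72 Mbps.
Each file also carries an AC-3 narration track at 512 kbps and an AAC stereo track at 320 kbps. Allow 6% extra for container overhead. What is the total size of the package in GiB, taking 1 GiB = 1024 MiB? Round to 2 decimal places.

Audio total: 512 + 320 = 832 kbps = 0.832 Mbps.
training video: 8.702 Mbps × 2160 s × 1.06 = 19924.1 Mb
feature film: 19.632 Mbps × 8220 s × 1.06 = 171057.5 Mb
drone footage reel: 35.832 Mbps × 240 s × 1.06 = 9115.7 Mb
sports highlight package: 13.912 Mbps × 660 s × 1.06 = 9732.8 Mb
security camera export: 2.552 Mbps × 39420 s × 1.06 = 106635.8 Mb
Total: 316466.0 Mb = 39558.2 MB.
= 36.84 GiB.

36.84 GiB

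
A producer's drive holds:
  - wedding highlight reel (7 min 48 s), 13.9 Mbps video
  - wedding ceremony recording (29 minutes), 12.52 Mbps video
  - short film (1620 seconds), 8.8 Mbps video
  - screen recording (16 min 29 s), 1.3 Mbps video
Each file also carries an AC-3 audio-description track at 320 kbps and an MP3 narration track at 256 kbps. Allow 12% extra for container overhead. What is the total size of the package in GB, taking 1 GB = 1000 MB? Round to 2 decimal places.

Audio total: 320 + 256 = 576 kbps = 0.576 Mbps.
wedding highlight reel: 14.476 Mbps × 468 s × 1.12 = 7587.7 Mb
wedding ceremony recording: 13.096 Mbps × 1740 s × 1.12 = 25521.5 Mb
short film: 9.376 Mbps × 1620 s × 1.12 = 17011.8 Mb
screen recording: 1.876 Mbps × 989 s × 1.12 = 2078.0 Mb
Total: 52199.0 Mb = 6524.9 MB.
= 6.525 GB.

6.52 GB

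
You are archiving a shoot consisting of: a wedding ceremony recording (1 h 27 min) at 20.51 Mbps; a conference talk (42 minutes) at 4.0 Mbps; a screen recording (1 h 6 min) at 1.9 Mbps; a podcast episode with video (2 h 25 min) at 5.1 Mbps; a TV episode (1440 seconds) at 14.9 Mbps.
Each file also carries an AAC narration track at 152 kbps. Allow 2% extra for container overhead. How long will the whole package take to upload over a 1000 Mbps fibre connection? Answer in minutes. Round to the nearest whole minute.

3 minutes

Audio: 152 kbps = 0.152 Mbps.
wedding ceremony recording: 20.662 Mbps × 5220 s × 1.02 = 110012.8 Mb
conference talk: 4.152 Mbps × 2520 s × 1.02 = 10672.3 Mb
screen recording: 2.052 Mbps × 3960 s × 1.02 = 8288.4 Mb
podcast episode with video: 5.252 Mbps × 8700 s × 1.02 = 46606.2 Mb
TV episode: 15.052 Mbps × 1440 s × 1.02 = 22108.4 Mb
Total: 197688.1 Mb = 24711.0 MB.
At 1000 Mbps: 197688.1 / 1000 = 198 s ≈ 3.29 minutes.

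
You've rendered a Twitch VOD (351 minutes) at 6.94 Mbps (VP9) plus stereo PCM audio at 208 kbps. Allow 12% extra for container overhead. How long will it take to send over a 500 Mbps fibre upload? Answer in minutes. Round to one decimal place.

351 min = 21060 s
Audio: 208 kbps = 0.208 Mbps.
Total bitrate: 7.148 Mbps.
File: 7.148 Mbps × 21060 s = 150536.9 Mb.
With 12% container overhead: ×1.12. → 168601.3 Mb.
At 500 Mbps: 168601.3 / 500 = 337.2 s ≈ 5.62 minutes.

5.6 minutes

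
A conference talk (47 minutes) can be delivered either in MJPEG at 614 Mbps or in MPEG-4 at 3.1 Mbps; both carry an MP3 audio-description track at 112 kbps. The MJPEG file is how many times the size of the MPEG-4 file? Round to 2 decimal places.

191.19

47 min = 2820 s
Audio: 112 kbps = 0.112 Mbps.
MJPEG: 614.112 Mbps × 2820 s = 1731795.8 Mb = 201.608 GiB.
MPEG-4: 3.212 Mbps × 2820 s = 9057.8 Mb = 1.054 GiB.
Ratio: 201.608 / 1.054 = 191.193.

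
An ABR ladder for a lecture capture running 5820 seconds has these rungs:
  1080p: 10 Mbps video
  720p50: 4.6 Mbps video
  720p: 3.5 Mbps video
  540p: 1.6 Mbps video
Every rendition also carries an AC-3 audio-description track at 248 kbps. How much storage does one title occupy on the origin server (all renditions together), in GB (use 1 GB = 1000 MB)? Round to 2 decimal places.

Audio: 248 kbps = 0.248 Mbps.
Sum of rendition bitrates: (10+0.248) + (4.6+0.248) + (3.5+0.248) + (1.6+0.248) = 20.692 Mbps.
× 5820 s = 120,427 Mb = 15,053 MB = 15.05 GB.

15.05 GB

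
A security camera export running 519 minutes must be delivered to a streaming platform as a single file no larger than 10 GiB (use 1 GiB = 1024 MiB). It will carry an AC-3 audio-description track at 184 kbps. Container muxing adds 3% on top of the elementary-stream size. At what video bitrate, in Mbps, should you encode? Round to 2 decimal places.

Budget: 10 GiB = 85899.3 Mb.
Stream payload after overhead: 85899.3 / 1.03 = 83397.4 Mb.
519 min = 31140 s
Total bitrate budget: 83397.4 Mb / 31140 s = 2.678 Mbps.
Audio: 184 kbps = 0.184 Mbps.
Video: 2.678 − 0.184 = 2.494 Mbps.

2.49 Mbps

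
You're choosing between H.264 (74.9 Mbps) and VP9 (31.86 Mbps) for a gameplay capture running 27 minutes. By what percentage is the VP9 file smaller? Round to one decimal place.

27 min = 1620 s
H.264: 74.900 Mbps × 1620 s = 121338.0 Mb = 14.126 GiB.
VP9: 31.860 Mbps × 1620 s = 51613.2 Mb = 6.009 GiB.
Reduction: (1 − 6.009/14.126) × 100 = 57.46%.

57.5%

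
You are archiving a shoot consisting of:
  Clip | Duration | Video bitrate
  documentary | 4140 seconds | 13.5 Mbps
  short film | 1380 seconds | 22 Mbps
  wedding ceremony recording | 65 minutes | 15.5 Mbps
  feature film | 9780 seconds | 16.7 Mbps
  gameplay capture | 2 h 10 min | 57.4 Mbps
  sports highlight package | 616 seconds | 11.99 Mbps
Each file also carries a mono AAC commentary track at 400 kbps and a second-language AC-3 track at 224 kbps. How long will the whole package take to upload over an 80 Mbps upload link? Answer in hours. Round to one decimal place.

Audio total: 400 + 224 = 624 kbps = 0.624 Mbps.
documentary: 14.124 Mbps × 4140 s = 58473.4 Mb
short film: 22.624 Mbps × 1380 s = 31221.1 Mb
wedding ceremony recording: 16.124 Mbps × 3900 s = 62883.6 Mb
feature film: 17.324 Mbps × 9780 s = 169428.7 Mb
gameplay capture: 58.024 Mbps × 7800 s = 452587.2 Mb
sports highlight package: 12.614 Mbps × 616 s = 7770.2 Mb
Total: 782364.2 Mb = 97795.5 MB.
At 80 Mbps: 782364.2 / 80 = 9780 s ≈ 2.72 hours.

2.7 hours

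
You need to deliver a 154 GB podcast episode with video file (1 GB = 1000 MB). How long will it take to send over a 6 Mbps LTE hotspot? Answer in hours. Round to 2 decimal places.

File: 154 GB = 1232000.0 Mb.
At 6 Mbps: 1232000.0 / 6 = 205333.3 s ≈ 57 hours.

57.04 hours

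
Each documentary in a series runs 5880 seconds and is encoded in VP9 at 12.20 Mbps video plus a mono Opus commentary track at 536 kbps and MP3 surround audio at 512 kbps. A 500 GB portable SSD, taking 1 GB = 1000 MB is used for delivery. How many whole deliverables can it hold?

51

Audio total: 536 + 512 = 1048 kbps = 1.048 Mbps.
Total bitrate: 13.248 Mbps.
Per item: 13.248 Mbps × 5880 s = 77,898 Mb = 9,737 MB.
Capacity: 500 GB = 4,000,000 Mb; 51.35 items → 51 complete.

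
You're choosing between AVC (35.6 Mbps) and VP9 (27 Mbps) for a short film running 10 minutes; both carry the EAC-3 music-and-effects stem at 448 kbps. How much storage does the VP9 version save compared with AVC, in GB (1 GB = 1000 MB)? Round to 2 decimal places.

0.65 GB

10 min = 600 s
Audio: 448 kbps = 0.448 Mbps.
AVC: 36.048 Mbps × 600 s = 21628.8 Mb = 2.704 GB.
VP9: 27.448 Mbps × 600 s = 16468.8 Mb = 2.059 GB.
Saving: 2.704 − 2.059 = 0.645 GB.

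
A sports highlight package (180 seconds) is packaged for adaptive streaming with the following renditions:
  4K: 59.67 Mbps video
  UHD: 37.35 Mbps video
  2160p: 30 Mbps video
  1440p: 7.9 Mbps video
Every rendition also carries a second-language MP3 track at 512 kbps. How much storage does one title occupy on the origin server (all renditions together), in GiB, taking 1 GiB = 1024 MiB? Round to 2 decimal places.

2.87 GiB

Audio: 512 kbps = 0.512 Mbps.
Sum of rendition bitrates: (59.67+0.512) + (37.35+0.512) + (30+0.512) + (7.9+0.512) = 136.968 Mbps.
× 180 s = 24,654 Mb = 3,082 MB = 2.870 GiB.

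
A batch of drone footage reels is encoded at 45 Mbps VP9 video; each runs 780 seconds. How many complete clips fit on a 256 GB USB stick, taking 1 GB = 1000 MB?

58

Per item: 45.000 Mbps × 780 s = 35,100 Mb = 4,388 MB.
Capacity: 256 GB = 2,048,000 Mb; 58.35 items → 58 complete.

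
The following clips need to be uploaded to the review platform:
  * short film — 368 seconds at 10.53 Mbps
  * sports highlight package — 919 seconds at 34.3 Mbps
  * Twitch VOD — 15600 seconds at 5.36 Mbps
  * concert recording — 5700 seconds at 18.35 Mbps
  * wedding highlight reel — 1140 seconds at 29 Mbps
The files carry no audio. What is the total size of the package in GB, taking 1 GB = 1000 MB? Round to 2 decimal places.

short film: 10.530 Mbps × 368 s = 3875.0 Mb
sports highlight package: 34.300 Mbps × 919 s = 31521.7 Mb
Twitch VOD: 5.360 Mbps × 15600 s = 83616.0 Mb
concert recording: 18.350 Mbps × 5700 s = 104595.0 Mb
wedding highlight reel: 29.000 Mbps × 1140 s = 33060.0 Mb
Total: 256667.7 Mb = 32083.5 MB.
= 32.08 GB.

32.08 GB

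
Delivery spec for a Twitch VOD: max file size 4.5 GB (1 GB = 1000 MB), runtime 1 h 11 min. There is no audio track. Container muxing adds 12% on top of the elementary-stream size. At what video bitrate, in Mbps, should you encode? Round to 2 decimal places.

Budget: 4.5 GB = 36000.0 Mb.
Stream payload after overhead: 36000.0 / 1.12 = 32142.9 Mb.
1 h 11 min = 71 min = 4260 s
Total bitrate budget: 32142.9 Mb / 4260 s = 7.545 Mbps.

7.55 Mbps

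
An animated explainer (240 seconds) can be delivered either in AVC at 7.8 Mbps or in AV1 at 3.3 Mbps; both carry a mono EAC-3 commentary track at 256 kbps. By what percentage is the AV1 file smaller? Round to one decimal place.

55.9%

Audio: 256 kbps = 0.256 Mbps.
AVC: 8.056 Mbps × 240 s = 1933.4 Mb = 241.680 MB.
AV1: 3.556 Mbps × 240 s = 853.4 Mb = 106.680 MB.
Reduction: (1 − 106.680/241.680) × 100 = 55.86%.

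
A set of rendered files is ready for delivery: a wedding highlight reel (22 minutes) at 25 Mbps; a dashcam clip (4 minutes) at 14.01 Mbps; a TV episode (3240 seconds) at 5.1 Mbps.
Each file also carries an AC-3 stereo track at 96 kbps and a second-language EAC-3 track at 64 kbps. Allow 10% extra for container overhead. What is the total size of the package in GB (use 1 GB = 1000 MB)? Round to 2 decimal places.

7.38 GB

Audio total: 96 + 64 = 160 kbps = 0.160 Mbps.
wedding highlight reel: 25.160 Mbps × 1320 s × 1.10 = 36532.3 Mb
dashcam clip: 14.170 Mbps × 240 s × 1.10 = 3740.9 Mb
TV episode: 5.260 Mbps × 3240 s × 1.10 = 18746.6 Mb
Total: 59019.8 Mb = 7377.5 MB.
= 7.377 GB.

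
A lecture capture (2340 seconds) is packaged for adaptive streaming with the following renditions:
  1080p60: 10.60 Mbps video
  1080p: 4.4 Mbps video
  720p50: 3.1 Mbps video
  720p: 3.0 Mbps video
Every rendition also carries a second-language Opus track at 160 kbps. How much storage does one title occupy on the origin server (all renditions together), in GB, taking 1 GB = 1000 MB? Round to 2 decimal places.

6.36 GB

Audio: 160 kbps = 0.160 Mbps.
Sum of rendition bitrates: (10.60+0.160) + (4.4+0.160) + (3.1+0.160) + (3.0+0.160) = 21.740 Mbps.
× 2340 s = 50,872 Mb = 6,359 MB = 6.359 GB.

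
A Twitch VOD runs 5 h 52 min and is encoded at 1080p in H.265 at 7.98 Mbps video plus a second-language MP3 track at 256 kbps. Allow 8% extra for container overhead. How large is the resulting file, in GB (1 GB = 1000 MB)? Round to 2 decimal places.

23.48 GB

5 h 52 min = 352 min = 21120 s
Audio: 256 kbps = 0.256 Mbps.
Total bitrate: 7.98 + 0.256 = 8.236 Mbps.
Stream data: 8.236 Mbps × 21120 s = 173944.3 Mb.
With 8% container overhead: ×1.08.
187,860 Mb ÷ 8 = 23,482 MB → 23.48 GB.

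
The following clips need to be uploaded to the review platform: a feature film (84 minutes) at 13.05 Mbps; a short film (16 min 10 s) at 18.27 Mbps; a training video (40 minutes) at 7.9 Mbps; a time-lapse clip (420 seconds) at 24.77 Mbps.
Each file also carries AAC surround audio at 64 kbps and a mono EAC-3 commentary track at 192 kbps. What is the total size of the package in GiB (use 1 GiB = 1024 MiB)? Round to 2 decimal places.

13.40 GiB

Audio total: 64 + 192 = 256 kbps = 0.256 Mbps.
feature film: 13.306 Mbps × 5040 s = 67062.2 Mb
short film: 18.526 Mbps × 970 s = 17970.2 Mb
training video: 8.156 Mbps × 2400 s = 19574.4 Mb
time-lapse clip: 25.026 Mbps × 420 s = 10510.9 Mb
Total: 115117.8 Mb = 14389.7 MB.
= 13.40 GiB.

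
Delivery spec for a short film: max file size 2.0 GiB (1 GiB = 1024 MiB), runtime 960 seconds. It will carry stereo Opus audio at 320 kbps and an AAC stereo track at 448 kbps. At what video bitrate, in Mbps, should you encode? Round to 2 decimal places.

Budget: 2.0 GiB = 17179.9 Mb.
Total bitrate budget: 17179.9 Mb / 960 s = 17.896 Mbps.
Audio total: 320 + 448 = 768 kbps = 0.768 Mbps.
Video: 17.896 − 0.768 = 17.128 Mbps.

17.13 Mbps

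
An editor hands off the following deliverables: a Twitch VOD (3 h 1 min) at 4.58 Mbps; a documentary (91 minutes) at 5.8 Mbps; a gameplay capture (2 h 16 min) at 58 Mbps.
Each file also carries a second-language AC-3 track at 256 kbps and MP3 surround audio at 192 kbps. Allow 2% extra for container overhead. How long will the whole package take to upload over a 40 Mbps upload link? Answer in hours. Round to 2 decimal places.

Audio total: 256 + 192 = 448 kbps = 0.448 Mbps.
Twitch VOD: 5.028 Mbps × 10860 s × 1.02 = 55696.2 Mb
documentary: 6.248 Mbps × 5460 s × 1.02 = 34796.4 Mb
gameplay capture: 58.448 Mbps × 8160 s × 1.02 = 486474.4 Mb
Total: 576966.9 Mb = 72120.9 MB.
At 40 Mbps: 576966.9 / 40 = 14424 s ≈ 4.01 hours.

4.01 hours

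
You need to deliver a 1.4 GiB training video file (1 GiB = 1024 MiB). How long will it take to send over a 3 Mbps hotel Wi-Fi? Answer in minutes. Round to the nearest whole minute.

File: 1.4 GiB = 12025.9 Mb.
At 3 Mbps: 12025.9 / 3 = 4008.6 s ≈ 66.8 minutes.

67 minutes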